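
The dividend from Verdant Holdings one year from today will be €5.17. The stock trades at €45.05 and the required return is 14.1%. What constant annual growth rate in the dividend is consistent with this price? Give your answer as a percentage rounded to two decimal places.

2.62%

P = D₁/(r−g) ⇒ g = r − D₁/P = 0.141 − €5.17/€45.05 = 0.026239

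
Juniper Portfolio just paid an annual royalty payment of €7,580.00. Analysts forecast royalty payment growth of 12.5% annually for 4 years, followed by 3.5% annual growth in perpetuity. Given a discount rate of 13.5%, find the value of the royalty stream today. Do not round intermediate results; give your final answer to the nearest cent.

€105382.48

D_1 = 8527.50000
D_2 = 9593.43750
D_3 = 10792.61719
D_4 = 12141.69434
Terminal value at year 4: TV = D_4×(1+g_2)/(r−g_2) = 12566.65364/0.1 = 125666.53638
P_0 = D_1/(1+r)^1 + D_2/(1+r)^2 + D_3/(1+r)^3 + D_4/(1+r)^4 + TV/(1+r)^4
    = 7513.21586 + 7447.02012 + 7381.40761 + 7316.37318 + 75724.46246 = 105382.47924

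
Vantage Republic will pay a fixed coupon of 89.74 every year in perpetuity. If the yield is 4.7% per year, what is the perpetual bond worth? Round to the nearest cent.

Level perpetuity: PV = C / r = 89.74 / 0.047 = 1,909.36

1909.36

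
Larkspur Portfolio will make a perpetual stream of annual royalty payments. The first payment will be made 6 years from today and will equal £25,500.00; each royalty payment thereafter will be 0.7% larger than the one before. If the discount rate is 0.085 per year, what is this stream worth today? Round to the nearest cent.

Value at end of year 5: C₁ / (r − g) = £25,500.00 / (0.085 − 0.007) = £326,923.0769
Discount to today: PV = £326,923.0769 / (1 + 0.085)^5 = £326,923.0769 / 1.503657 = £217,418.70

£217418.70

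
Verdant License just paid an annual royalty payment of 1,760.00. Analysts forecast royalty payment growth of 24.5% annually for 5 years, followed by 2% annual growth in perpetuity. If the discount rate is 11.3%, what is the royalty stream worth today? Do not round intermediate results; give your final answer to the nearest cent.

D_1 = 2191.20000
D_2 = 2728.04400
D_3 = 3396.41478
D_4 = 4228.53640
D_5 = 5264.52782
Terminal value at year 5: TV = D_5×(1+g_2)/(r−g_2) = 5369.81838/0.093 = 57739.98254
P_0 = D_1/(1+r)^1 + D_2/(1+r)^2 + D_3/(1+r)^3 + D_4/(1+r)^4 + D_5/(1+r)^5 + TV/(1+r)^5
    = 1968.73315 + 2202.22172 + 2463.40166 + 2755.55711 + 3082.36173 + 33806.54796 = 46278.82332

46278.82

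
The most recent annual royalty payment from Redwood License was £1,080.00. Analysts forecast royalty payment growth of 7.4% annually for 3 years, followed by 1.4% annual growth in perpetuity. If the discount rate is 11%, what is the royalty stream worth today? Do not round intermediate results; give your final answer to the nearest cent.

D_1 = 1159.92000
D_2 = 1245.75408
D_3 = 1337.93988
Terminal value at year 3: TV = D_3×(1+g_2)/(r−g_2) = 1356.67104/0.096 = 14131.99000
P_0 = D_1/(1+r)^1 + D_2/(1+r)^2 + D_3/(1+r)^3 + TV/(1+r)^3
    = 1044.97297 + 1011.08196 + 978.29011 + 10333.18929 = 13367.53433

£13367.53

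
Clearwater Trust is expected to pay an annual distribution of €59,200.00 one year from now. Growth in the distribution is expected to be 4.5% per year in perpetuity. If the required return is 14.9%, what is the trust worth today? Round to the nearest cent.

€569230.77

Growing perpetuity: P = D₁ / (r − g) = €59,200.0000 / (0.149 − 0.045) = €569,230.77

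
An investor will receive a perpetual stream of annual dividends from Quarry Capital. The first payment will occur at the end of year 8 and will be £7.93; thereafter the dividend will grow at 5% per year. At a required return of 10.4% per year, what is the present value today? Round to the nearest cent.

£73.47

Value at end of year 7: C₁ / (r − g) = £7.93 / (0.104 − 0.05) = £146.8519
Discount to today: PV = £146.8519 / (1 + 0.104)^7 = £146.8519 / 1.998865 = £73.47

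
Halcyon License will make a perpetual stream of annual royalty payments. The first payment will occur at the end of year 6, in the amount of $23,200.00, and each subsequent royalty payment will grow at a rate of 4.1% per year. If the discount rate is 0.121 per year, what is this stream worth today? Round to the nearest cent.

$163821.14

Value at end of year 5: C₁ / (r − g) = $23,200.00 / (0.121 − 0.041) = $290,000.0000
Discount to today: PV = $290,000.0000 / (1 + 0.121)^5 = $290,000.0000 / 1.770223 = $163,821.14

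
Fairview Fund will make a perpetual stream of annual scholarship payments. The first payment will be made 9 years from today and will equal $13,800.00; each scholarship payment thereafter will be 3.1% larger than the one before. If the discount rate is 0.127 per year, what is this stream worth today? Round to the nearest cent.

$55235.28

Value at end of year 8: C₁ / (r − g) = $13,800.00 / (0.127 − 0.031) = $143,750.0000
Discount to today: PV = $143,750.0000 / (1 + 0.127)^8 = $143,750.0000 / 2.602504 = $55,235.28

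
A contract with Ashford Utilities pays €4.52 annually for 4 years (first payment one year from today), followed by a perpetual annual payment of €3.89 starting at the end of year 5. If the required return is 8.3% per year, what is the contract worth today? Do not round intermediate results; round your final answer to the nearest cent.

PV of 4-year annuity: €4.52 × [1 − (1+0.083)^−4] / 0.083 = 14.87139
Perpetuity value at year 4: €3.89 / 0.083 = 46.86747
PV of perpetuity: 46.86747 / (1+0.083)^4 = 34.06887
Total PV = 14.87139 + 34.06887 = 48.94025

€48.94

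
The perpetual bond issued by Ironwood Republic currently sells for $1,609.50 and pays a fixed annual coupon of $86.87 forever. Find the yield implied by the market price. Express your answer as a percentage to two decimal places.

5.40%

P = C/r ⇒ r = C/P = $86.87/$1,609.50 = 0.053973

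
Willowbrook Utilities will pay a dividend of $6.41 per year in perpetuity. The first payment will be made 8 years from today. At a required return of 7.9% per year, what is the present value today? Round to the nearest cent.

Value at end of year 7: C / r = $6.41 / 0.079 = $81.1392
Discount to today: PV = $81.1392 / (1 + 0.079)^7 = $81.1392 / 1.702747 = $47.65

$47.65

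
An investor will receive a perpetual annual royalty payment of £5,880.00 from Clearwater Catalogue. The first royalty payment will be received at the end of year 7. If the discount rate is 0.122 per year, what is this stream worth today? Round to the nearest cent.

£24157.97

Value at end of year 6: C / r = £5,880.00 / 0.122 = £48,196.7213
Discount to today: PV = £48,196.7213 / (1 + 0.122)^6 = £48,196.7213 / 1.995065 = £24,157.97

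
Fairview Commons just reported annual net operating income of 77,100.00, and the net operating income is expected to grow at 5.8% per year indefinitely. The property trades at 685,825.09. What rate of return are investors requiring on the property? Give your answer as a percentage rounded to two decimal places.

D₁ = 77,100.00 × 1.058 = 81,571.8000
P = D₁/(r − g) ⇒ r = D₁/P + g = 81,571.8000/685,825.09 + 0.058 = 0.118940 + 0.058 = 0.176940

17.69%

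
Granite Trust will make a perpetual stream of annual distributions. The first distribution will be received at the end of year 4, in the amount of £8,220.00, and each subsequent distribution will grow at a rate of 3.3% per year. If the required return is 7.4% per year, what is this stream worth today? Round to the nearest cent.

Value at end of year 3: C₁ / (r − g) = £8,220.00 / (0.074 − 0.033) = £200,487.8049
Discount to today: PV = £200,487.8049 / (1 + 0.074)^3 = £200,487.8049 / 1.238833 = £161,835.99

£161835.99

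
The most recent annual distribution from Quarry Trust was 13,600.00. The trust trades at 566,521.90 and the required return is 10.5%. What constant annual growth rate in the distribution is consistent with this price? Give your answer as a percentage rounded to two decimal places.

7.91%

P = D₀(1+g)/(r−g) ⇒ P(r−g) = D₀(1+g) ⇒ g(P+D₀) = P·r − D₀
g = (P·r − D₀)/(P + D₀) = (566,521.90×0.105 − 13,600.00) / (566,521.90 + 13,600.00) = 0.079095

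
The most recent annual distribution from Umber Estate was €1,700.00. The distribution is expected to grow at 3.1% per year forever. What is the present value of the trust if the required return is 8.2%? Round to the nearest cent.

D₁ = D₀ × (1 + g) = €1,700.00 × 1.031 = €1,752.7000
Growing perpetuity: P = D₁ / (r − g) = €1,752.7000 / (0.082 − 0.031) = €34,366.67

€34366.67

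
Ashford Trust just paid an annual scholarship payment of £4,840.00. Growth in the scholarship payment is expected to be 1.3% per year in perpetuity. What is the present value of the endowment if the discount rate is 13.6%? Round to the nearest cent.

D₁ = D₀ × (1 + g) = £4,840.00 × 1.013 = £4,902.9200
Growing perpetuity: P = D₁ / (r − g) = £4,902.9200 / (0.136 − 0.013) = £39,861.14

£39861.14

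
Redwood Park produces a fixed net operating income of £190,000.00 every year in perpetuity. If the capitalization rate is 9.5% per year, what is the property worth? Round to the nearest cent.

£2000000.00

Level perpetuity: PV = C / r = £190,000.00 / 0.095 = £2,000,000.00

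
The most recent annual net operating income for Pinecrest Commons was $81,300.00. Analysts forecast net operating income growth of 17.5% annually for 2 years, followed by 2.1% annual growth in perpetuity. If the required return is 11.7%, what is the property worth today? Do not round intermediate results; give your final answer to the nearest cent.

D_1 = 95527.50000
D_2 = 112244.81250
Terminal value at year 2: TV = D_2×(1+g_2)/(r−g_2) = 114601.95356/0.096 = 1193770.34961
P_0 = D_1/(1+r)^1 + D_2/(1+r)^2 + TV/(1+r)^2
    = 85521.48612 + 89962.17206 + 956785.18414 = 1132268.84232

$1132268.84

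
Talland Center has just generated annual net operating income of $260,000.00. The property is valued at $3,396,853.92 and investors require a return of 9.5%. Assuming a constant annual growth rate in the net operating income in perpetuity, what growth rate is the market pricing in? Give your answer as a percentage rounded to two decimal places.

P = D₀(1+g)/(r−g) ⇒ P(r−g) = D₀(1+g) ⇒ g(P+D₀) = P·r − D₀
g = (P·r − D₀)/(P + D₀) = ($3,396,853.92×0.095 − $260,000.00) / ($3,396,853.92 + $260,000.00) = 0.017146

1.71%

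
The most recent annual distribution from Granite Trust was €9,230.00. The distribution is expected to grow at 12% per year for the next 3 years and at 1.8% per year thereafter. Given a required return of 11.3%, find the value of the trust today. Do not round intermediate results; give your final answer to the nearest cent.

D_1 = 10337.60000
D_2 = 11578.11200
D_3 = 12967.48544
Terminal value at year 3: TV = D_3×(1+g_2)/(r−g_2) = 13200.90018/0.095 = 138956.84398
P_0 = D_1/(1+r)^1 + D_2/(1+r)^2 + D_3/(1+r)^3 + TV/(1+r)^3
    = 9288.05031 + 9346.46573 + 9405.24853 + 100784.66318 = 128824.42775

€128824.43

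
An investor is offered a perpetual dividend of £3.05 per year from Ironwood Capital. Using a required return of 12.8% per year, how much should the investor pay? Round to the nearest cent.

£23.83

Level perpetuity: PV = C / r = £3.05 / 0.128 = £23.83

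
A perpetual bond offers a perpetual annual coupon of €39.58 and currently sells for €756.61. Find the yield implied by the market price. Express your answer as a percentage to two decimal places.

5.23%

P = C/r ⇒ r = C/P = €39.58/€756.61 = 0.052312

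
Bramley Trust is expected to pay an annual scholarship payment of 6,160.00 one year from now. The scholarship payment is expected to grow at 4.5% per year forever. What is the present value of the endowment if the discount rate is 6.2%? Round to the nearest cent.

Growing perpetuity: P = D₁ / (r − g) = 6,160.0000 / (0.062 − 0.045) = 362,352.94

362352.94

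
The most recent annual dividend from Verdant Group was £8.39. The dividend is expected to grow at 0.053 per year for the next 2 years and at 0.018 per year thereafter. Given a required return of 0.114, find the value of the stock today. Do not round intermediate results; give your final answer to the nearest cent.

D_1 = 8.83467
D_2 = 9.30291
Terminal value at year 2: TV = D_2×(1+g_2)/(r−g_2) = 9.47036/0.096 = 98.64958
P_0 = D_1/(1+r)^1 + D_2/(1+r)^2 + TV/(1+r)^2
    = 7.93058 + 7.49632 + 79.49226 = 94.91917

£94.92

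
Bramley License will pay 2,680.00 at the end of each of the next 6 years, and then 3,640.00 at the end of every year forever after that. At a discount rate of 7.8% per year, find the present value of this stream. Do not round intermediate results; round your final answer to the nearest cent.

42201.65

PV of 6-year annuity: 2,680.00 × [1 − (1+0.078)^−6] / 0.078 = 12464.84770
Perpetuity value at year 6: 3,640.00 / 0.078 = 46666.66667
PV of perpetuity: 46666.66667 / (1+0.078)^6 = 29736.79890
Total PV = 12464.84770 + 29736.79890 = 42201.64660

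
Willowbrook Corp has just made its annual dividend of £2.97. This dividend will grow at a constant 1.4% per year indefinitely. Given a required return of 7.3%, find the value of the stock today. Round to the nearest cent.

D₁ = D₀ × (1 + g) = £2.97 × 1.014 = £3.0116
Growing perpetuity: P = D₁ / (r − g) = £3.0116 / (0.073 − 0.014) = £51.04

£51.04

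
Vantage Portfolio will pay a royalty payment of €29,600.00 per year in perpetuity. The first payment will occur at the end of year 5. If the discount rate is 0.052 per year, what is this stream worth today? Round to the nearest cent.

Value at end of year 4: C / r = €29,600.00 / 0.052 = €569,230.7692
Discount to today: PV = €569,230.7692 / (1 + 0.052)^4 = €569,230.7692 / 1.224794 = €464,756.43

€464756.43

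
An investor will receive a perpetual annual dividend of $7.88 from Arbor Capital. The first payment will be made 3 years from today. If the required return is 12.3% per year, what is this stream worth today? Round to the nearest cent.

$50.80

Value at end of year 2: C / r = $7.88 / 0.123 = $64.0650
Discount to today: PV = $64.0650 / (1 + 0.123)^2 = $64.0650 / 1.261129 = $50.80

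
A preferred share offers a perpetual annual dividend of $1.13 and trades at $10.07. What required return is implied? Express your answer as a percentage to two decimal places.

11.22%

P = C/r ⇒ r = C/P = $1.13/$10.07 = 0.112214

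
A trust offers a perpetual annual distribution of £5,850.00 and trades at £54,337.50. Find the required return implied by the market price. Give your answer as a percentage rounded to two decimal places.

10.77%

P = C/r ⇒ r = C/P = £5,850.00/£54,337.50 = 0.107660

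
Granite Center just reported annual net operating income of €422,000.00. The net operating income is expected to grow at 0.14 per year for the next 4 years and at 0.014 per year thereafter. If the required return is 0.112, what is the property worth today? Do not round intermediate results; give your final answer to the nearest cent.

D_1 = 481080.00000
D_2 = 548431.20000
D_3 = 625211.56800
D_4 = 712741.18752
Terminal value at year 4: TV = D_4×(1+g_2)/(r−g_2) = 722719.56415/0.098 = 7374689.43005
P_0 = D_1/(1+r)^1 + D_2/(1+r)^2 + D_3/(1+r)^3 + D_4/(1+r)^4 + TV/(1+r)^4
    = 432625.89928 + 443519.35718 + 454687.11077 + 466136.06680 + 4823081.34424 = 6620049.77828

€6620049.78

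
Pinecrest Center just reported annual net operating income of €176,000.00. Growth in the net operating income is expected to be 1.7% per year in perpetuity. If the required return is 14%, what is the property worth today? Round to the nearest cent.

D₁ = D₀ × (1 + g) = €176,000.00 × 1.017 = €178,992.0000
Growing perpetuity: P = D₁ / (r − g) = €178,992.0000 / (0.14 − 0.017) = €1,455,219.51

€1455219.51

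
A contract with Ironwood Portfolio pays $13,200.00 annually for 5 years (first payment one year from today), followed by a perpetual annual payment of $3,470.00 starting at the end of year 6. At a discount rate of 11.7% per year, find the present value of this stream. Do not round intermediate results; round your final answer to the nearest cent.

PV of 5-year annuity: $13,200.00 × [1 − (1+0.117)^−5] / 0.117 = 47938.81531
Perpetuity value at year 5: $3,470.00 / 0.117 = 29658.11966
PV of perpetuity: 29658.11966 / (1+0.117)^5 = 17056.02200
Total PV = 47938.81531 + 17056.02200 = 64994.83731

$64994.84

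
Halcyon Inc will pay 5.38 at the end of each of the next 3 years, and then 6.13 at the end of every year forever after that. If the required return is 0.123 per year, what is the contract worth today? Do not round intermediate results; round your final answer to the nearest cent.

48.05

PV of 3-year annuity: 5.38 × [1 − (1+0.123)^−3] / 0.123 = 12.85553
Perpetuity value at year 3: 6.13 / 0.123 = 49.83740
PV of perpetuity: 49.83740 / (1+0.123)^3 = 35.18974
Total PV = 12.85553 + 35.18974 = 48.04527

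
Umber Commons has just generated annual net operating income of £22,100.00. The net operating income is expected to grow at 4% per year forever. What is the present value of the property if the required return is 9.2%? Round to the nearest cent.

£442000.00

D₁ = D₀ × (1 + g) = £22,100.00 × 1.04 = £22,984.0000
Growing perpetuity: P = D₁ / (r − g) = £22,984.0000 / (0.092 − 0.04) = £442,000.00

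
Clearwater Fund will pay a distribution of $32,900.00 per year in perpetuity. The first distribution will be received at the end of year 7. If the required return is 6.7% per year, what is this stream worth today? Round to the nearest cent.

$332762.65

Value at end of year 6: C / r = $32,900.00 / 0.067 = $491,044.7761
Discount to today: PV = $491,044.7761 / (1 + 0.067)^6 = $491,044.7761 / 1.475661 = $332,762.65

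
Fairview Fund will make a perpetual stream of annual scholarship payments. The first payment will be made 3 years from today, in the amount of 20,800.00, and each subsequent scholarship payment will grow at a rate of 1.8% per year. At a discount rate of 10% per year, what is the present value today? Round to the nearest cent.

Value at end of year 2: C₁ / (r − g) = 20,800.00 / (0.1 − 0.018) = 253,658.5366
Discount to today: PV = 253,658.5366 / (1 + 0.1)^2 = 253,658.5366 / 1.210000 = 209,635.15

209635.15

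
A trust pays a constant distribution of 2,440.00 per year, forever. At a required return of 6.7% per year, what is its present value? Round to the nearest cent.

36417.91

Level perpetuity: PV = C / r = 2,440.00 / 0.067 = 36,417.91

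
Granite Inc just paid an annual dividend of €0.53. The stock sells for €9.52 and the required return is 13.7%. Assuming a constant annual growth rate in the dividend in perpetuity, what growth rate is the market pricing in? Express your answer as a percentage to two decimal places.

7.70%

P = D₀(1+g)/(r−g) ⇒ P(r−g) = D₀(1+g) ⇒ g(P+D₀) = P·r − D₀
g = (P·r − D₀)/(P + D₀) = (€9.52×0.137 − €0.53) / (€9.52 + €0.53) = 0.077039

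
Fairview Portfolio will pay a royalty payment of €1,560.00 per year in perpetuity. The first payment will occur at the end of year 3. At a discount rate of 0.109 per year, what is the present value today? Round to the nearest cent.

Value at end of year 2: C / r = €1,560.00 / 0.109 = €14,311.9266
Discount to today: PV = €14,311.9266 / (1 + 0.109)^2 = €14,311.9266 / 1.229881 = €11,636.84

€11636.84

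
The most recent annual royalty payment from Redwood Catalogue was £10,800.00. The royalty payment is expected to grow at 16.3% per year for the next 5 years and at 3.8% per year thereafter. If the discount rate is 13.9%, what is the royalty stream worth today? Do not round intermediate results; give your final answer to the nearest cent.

D_1 = 12560.40000
D_2 = 14607.74520
D_3 = 16988.80767
D_4 = 19757.98332
D_5 = 22978.53460
Terminal value at year 5: TV = D_5×(1+g_2)/(r−g_2) = 23851.71891/0.101 = 236155.63280
P_0 = D_1/(1+r)^1 + D_2/(1+r)^2 + D_3/(1+r)^3 + D_4/(1+r)^4 + D_5/(1+r)^5 + TV/(1+r)^5
    = 11027.56804 + 11259.93120 + 11497.19050 + 11739.44913 + 11986.81241 + 123191.20079 = 180702.15206

£180702.15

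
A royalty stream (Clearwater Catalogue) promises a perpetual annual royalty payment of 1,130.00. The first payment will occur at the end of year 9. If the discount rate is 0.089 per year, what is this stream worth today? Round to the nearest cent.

6418.97

Value at end of year 8: C / r = 1,130.00 / 0.089 = 12,696.6292
Discount to today: PV = 12,696.6292 / (1 + 0.089)^8 = 12,696.6292 / 1.977985 = 6,418.97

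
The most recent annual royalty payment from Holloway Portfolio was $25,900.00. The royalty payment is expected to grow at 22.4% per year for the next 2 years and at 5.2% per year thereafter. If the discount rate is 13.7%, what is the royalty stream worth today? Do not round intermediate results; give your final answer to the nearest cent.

D_1 = 31701.60000
D_2 = 38802.75840
Terminal value at year 2: TV = D_2×(1+g_2)/(r−g_2) = 40820.50184/0.085 = 480241.19808
P_0 = D_1/(1+r)^1 + D_2/(1+r)^2 + TV/(1+r)^2
    = 27881.79420 + 30015.22963 + 371482.60678 = 429379.63061

$429379.63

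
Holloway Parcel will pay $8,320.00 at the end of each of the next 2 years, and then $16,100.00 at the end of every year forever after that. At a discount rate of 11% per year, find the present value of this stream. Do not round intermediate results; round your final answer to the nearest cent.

$133040.20

PV of 2-year annuity: $8,320.00 × [1 − (1+0.11)^−2] / 0.11 = 14248.19414
Perpetuity value at year 2: $16,100.00 / 0.11 = 146363.63636
PV of perpetuity: 146363.63636 / (1+0.11)^2 = 118792.01068
Total PV = 14248.19414 + 118792.01068 = 133040.20482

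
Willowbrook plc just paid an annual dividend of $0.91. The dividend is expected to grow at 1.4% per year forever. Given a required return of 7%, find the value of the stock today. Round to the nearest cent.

$16.48

D₁ = D₀ × (1 + g) = $0.91 × 1.014 = $0.9227
Growing perpetuity: P = D₁ / (r − g) = $0.9227 / (0.07 − 0.014) = $16.48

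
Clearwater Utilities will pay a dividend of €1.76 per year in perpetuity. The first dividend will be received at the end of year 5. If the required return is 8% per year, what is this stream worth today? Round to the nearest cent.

Value at end of year 4: C / r = €1.76 / 0.08 = €22.0000
Discount to today: PV = €22.0000 / (1 + 0.08)^4 = €22.0000 / 1.360489 = €16.17

€16.17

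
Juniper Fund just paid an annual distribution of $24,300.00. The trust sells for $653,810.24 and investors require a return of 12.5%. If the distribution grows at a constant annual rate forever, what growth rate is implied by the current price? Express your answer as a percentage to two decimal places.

8.47%

P = D₀(1+g)/(r−g) ⇒ P(r−g) = D₀(1+g) ⇒ g(P+D₀) = P·r − D₀
g = (P·r − D₀)/(P + D₀) = ($653,810.24×0.125 − $24,300.00) / ($653,810.24 + $24,300.00) = 0.084686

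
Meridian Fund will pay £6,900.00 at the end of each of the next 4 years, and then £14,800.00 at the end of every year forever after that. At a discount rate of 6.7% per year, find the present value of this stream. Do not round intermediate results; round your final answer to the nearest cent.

PV of 4-year annuity: £6,900.00 × [1 − (1+0.067)^−4] / 0.067 = 23530.92016
Perpetuity value at year 4: £14,800.00 / 0.067 = 220895.52239
PV of perpetuity: 220895.52239 / (1+0.067)^4 = 170423.40378
Total PV = 23530.92016 + 170423.40378 = 193954.32394

£193954.32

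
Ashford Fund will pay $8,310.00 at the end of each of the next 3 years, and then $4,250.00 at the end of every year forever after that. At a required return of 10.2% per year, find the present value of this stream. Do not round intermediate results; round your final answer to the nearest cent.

$51727.84

PV of 3-year annuity: $8,310.00 × [1 − (1+0.102)^−3] / 0.102 = 20593.19209
Perpetuity value at year 3: $4,250.00 / 0.102 = 41666.66667
PV of perpetuity: 41666.66667 / (1+0.102)^3 = 31134.64905
Total PV = 20593.19209 + 31134.64905 = 51727.84114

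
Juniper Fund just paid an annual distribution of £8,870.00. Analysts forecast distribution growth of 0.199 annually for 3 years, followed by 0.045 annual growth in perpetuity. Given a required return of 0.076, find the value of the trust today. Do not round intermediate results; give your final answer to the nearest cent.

£446883.37

D_1 = 10635.13000
D_2 = 12751.52087
D_3 = 15289.07352
Terminal value at year 3: TV = D_3×(1+g_2)/(r−g_2) = 15977.08183/0.031 = 515389.73651
P_0 = D_1/(1+r)^1 + D_2/(1+r)^2 + D_3/(1+r)^3 + TV/(1+r)^3
    = 9883.94981 + 11013.80653 + 12272.81973 + 413712.79415 = 446883.37023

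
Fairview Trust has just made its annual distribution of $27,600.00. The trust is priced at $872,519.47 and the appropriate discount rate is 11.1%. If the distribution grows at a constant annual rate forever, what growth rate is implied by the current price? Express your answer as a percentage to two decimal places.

7.69%

P = D₀(1+g)/(r−g) ⇒ P(r−g) = D₀(1+g) ⇒ g(P+D₀) = P·r − D₀
g = (P·r − D₀)/(P + D₀) = ($872,519.47×0.111 − $27,600.00) / ($872,519.47 + $27,600.00) = 0.076934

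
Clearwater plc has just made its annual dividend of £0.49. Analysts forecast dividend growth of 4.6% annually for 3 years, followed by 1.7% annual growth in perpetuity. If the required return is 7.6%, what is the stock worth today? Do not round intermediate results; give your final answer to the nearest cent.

D_1 = 0.51254
D_2 = 0.53612
D_3 = 0.56078
Terminal value at year 3: TV = D_3×(1+g_2)/(r−g_2) = 0.57031/0.059 = 9.66630
P_0 = D_1/(1+r)^1 + D_2/(1+r)^2 + D_3/(1+r)^3 + TV/(1+r)^3
    = 0.47634 + 0.46306 + 0.45015 + 7.75931 = 9.14886

£9.15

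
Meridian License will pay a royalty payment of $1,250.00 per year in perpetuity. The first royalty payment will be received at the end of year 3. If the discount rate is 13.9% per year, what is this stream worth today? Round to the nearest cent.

Value at end of year 2: C / r = $1,250.00 / 0.139 = $8,992.8058
Discount to today: PV = $8,992.8058 / (1 + 0.139)^2 = $8,992.8058 / 1.297321 = $6,931.83

$6931.83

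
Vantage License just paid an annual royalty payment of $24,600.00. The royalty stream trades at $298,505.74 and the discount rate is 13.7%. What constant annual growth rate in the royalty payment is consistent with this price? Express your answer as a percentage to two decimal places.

P = D₀(1+g)/(r−g) ⇒ P(r−g) = D₀(1+g) ⇒ g(P+D₀) = P·r − D₀
g = (P·r − D₀)/(P + D₀) = ($298,505.74×0.137 − $24,600.00) / ($298,505.74 + $24,600.00) = 0.050433

5.04%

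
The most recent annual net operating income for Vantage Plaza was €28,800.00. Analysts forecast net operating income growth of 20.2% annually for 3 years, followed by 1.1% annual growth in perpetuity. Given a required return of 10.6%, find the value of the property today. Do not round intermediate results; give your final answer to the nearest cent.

€495716.21

D_1 = 34617.60000
D_2 = 41610.35520
D_3 = 50015.64695
Terminal value at year 3: TV = D_3×(1+g_2)/(r−g_2) = 50565.81907/0.095 = 532271.77965
P_0 = D_1/(1+r)^1 + D_2/(1+r)^2 + D_3/(1+r)^3 + TV/(1+r)^3
    = 31299.81917 + 34016.62083 + 36969.23892 + 393430.53203 = 495716.21095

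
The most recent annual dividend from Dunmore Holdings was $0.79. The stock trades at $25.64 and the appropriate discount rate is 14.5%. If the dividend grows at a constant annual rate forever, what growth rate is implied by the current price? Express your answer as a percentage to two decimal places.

11.08%

P = D₀(1+g)/(r−g) ⇒ P(r−g) = D₀(1+g) ⇒ g(P+D₀) = P·r − D₀
g = (P·r − D₀)/(P + D₀) = ($25.64×0.145 − $0.79) / ($25.64 + $0.79) = 0.110776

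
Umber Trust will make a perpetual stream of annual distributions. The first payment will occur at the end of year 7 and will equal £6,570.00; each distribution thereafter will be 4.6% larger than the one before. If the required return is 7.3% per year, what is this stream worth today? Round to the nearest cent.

£159442.20

Value at end of year 6: C₁ / (r − g) = £6,570.00 / (0.073 − 0.046) = £243,333.3333
Discount to today: PV = £243,333.3333 / (1 + 0.073)^6 = £243,333.3333 / 1.526154 = £159,442.20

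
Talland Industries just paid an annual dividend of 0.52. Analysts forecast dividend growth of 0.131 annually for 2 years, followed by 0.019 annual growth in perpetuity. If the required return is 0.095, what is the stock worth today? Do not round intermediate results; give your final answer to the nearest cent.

8.53

D_1 = 0.58812
D_2 = 0.66516
Terminal value at year 2: TV = D_2×(1+g_2)/(r−g_2) = 0.67780/0.076 = 8.91845
P_0 = D_1/(1+r)^1 + D_2/(1+r)^2 + TV/(1+r)^2
    = 0.53710 + 0.55475 + 7.43808 = 8.52993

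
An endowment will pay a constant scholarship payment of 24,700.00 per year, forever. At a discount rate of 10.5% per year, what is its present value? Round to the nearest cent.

235238.10

Level perpetuity: PV = C / r = 24,700.00 / 0.105 = 235,238.10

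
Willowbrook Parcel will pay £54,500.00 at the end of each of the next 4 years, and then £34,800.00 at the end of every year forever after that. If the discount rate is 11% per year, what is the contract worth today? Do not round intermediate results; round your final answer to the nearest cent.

PV of 4-year annuity: £54,500.00 × [1 − (1+0.11)^−4] / 0.11 = 169083.29008
Perpetuity value at year 4: £34,800.00 / 0.11 = 316363.63636
PV of perpetuity: 316363.63636 / (1+0.11)^4 = 208398.52637
Total PV = 169083.29008 + 208398.52637 = 377481.81645

£377481.82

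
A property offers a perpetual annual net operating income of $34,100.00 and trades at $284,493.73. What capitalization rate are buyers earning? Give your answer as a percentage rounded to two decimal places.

11.99%

P = C/r ⇒ r = C/P = $34,100.00/$284,493.73 = 0.119862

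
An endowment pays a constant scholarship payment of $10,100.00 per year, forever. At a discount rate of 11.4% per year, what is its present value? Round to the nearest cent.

Level perpetuity: PV = C / r = $10,100.00 / 0.114 = $88,596.49

$88596.49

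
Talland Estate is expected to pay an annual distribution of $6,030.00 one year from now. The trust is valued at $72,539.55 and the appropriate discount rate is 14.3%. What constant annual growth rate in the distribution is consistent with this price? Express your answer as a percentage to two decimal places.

P = D₁/(r−g) ⇒ g = r − D₁/P = 0.143 − $6,030.00/$72,539.55 = 0.059873

5.99%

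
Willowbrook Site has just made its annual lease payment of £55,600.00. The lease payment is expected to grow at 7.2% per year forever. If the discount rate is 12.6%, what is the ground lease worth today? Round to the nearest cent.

£1103762.96

D₁ = D₀ × (1 + g) = £55,600.00 × 1.072 = £59,603.2000
Growing perpetuity: P = D₁ / (r − g) = £59,603.2000 / (0.126 − 0.072) = £1,103,762.96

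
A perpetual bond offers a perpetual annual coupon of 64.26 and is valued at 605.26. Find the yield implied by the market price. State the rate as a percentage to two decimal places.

10.62%

P = C/r ⇒ r = C/P = 64.26/605.26 = 0.106169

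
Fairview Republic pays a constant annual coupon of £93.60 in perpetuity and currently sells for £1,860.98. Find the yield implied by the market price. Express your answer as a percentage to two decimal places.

5.03%

P = C/r ⇒ r = C/P = £93.60/£1,860.98 = 0.050296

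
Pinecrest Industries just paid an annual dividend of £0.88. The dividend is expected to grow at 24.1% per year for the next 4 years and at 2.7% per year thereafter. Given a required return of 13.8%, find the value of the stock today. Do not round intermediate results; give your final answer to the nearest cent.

£15.91

D_1 = 1.09208
D_2 = 1.35527
D_3 = 1.68189
D_4 = 2.08723
Terminal value at year 4: TV = D_4×(1+g_2)/(r−g_2) = 2.14358/0.111 = 19.31156
P_0 = D_1/(1+r)^1 + D_2/(1+r)^2 + D_3/(1+r)^3 + D_4/(1+r)^4 + TV/(1+r)^4
    = 0.95965 + 1.04651 + 1.14122 + 1.24452 + 11.51458 = 15.90648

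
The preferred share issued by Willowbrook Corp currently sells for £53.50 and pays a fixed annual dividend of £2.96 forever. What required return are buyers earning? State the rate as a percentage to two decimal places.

P = C/r ⇒ r = C/P = £2.96/£53.50 = 0.055327

5.53%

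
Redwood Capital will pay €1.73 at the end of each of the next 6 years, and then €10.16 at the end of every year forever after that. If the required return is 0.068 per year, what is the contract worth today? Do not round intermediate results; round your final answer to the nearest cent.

PV of 6-year annuity: €1.73 × [1 − (1+0.068)^−6] / 0.068 = 8.29727
Perpetuity value at year 6: €10.16 / 0.068 = 149.41176
PV of perpetuity: 149.41176 / (1+0.068)^6 = 100.68326
Total PV = 8.29727 + 100.68326 = 108.98054

€108.98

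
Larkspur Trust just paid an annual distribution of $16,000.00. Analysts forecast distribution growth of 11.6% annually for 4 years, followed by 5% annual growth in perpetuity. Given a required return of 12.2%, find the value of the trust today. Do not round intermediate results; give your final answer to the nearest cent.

$291531.09

D_1 = 17856.00000
D_2 = 19927.29600
D_3 = 22238.86234
D_4 = 24818.57037
Terminal value at year 4: TV = D_4×(1+g_2)/(r−g_2) = 26059.49889/0.072 = 361937.48452
P_0 = D_1/(1+r)^1 + D_2/(1+r)^2 + D_3/(1+r)^3 + D_4/(1+r)^4 + TV/(1+r)^4
    = 15914.43850 + 15829.33455 + 15744.68571 + 15660.48953 + 228382.13891 = 291531.08720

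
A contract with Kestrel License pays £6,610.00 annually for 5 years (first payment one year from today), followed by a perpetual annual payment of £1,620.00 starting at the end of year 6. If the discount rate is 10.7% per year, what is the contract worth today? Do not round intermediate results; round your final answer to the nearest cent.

£33722.74

PV of 5-year annuity: £6,610.00 × [1 − (1+0.107)^−5] / 0.107 = 24615.36962
Perpetuity value at year 5: £1,620.00 / 0.107 = 15140.18692
PV of perpetuity: 15140.18692 / (1+0.107)^5 = 9107.37318
Total PV = 24615.36962 + 9107.37318 = 33722.74280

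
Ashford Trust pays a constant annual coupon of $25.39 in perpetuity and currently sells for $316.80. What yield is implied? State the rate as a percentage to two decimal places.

P = C/r ⇒ r = C/P = $25.39/$316.80 = 0.080145

8.01%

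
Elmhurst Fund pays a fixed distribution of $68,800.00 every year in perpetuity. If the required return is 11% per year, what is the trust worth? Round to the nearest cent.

$625454.55

Level perpetuity: PV = C / r = $68,800.00 / 0.11 = $625,454.55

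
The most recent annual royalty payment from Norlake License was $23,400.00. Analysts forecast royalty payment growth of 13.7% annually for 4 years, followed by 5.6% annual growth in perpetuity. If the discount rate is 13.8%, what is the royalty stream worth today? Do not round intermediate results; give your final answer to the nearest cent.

D_1 = 26605.80000
D_2 = 30250.79460
D_3 = 34395.15346
D_4 = 39107.28948
Terminal value at year 4: TV = D_4×(1+g_2)/(r−g_2) = 41297.29770/0.082 = 503625.58165
P_0 = D_1/(1+r)^1 + D_2/(1+r)^2 + D_3/(1+r)^3 + D_4/(1+r)^4 + TV/(1+r)^4
    = 23379.43761 + 23358.89329 + 23338.36702 + 23317.85879 + 300288.52294 = 393683.07965

$393683.08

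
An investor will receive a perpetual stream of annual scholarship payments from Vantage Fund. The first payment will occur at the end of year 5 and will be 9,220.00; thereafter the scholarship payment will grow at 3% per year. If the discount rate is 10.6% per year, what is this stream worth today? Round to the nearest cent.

Value at end of year 4: C₁ / (r − g) = 9,220.00 / (0.106 − 0.03) = 121,315.7895
Discount to today: PV = 121,315.7895 / (1 + 0.106)^4 = 121,315.7895 / 1.496306 = 81,076.84

81076.84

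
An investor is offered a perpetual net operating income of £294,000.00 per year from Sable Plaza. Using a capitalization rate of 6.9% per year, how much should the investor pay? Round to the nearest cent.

Level perpetuity: PV = C / r = £294,000.00 / 0.069 = £4,260,869.57

£4260869.57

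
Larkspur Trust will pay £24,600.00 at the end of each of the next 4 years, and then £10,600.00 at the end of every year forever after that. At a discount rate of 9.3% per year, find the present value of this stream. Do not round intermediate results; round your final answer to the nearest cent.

PV of 4-year annuity: £24,600.00 × [1 − (1+0.093)^−4] / 0.093 = 79175.12526
Perpetuity value at year 4: £10,600.00 / 0.093 = 113978.49462
PV of perpetuity: 113978.49462 / (1+0.093)^4 = 79862.38374
Total PV = 79175.12526 + 79862.38374 = 159037.50900

£159037.51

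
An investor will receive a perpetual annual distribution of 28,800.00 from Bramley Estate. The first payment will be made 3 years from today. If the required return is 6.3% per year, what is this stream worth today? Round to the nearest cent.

Value at end of year 2: C / r = 28,800.00 / 0.063 = 457,142.8571
Discount to today: PV = 457,142.8571 / (1 + 0.063)^2 = 457,142.8571 / 1.129969 = 404,562.30

404562.30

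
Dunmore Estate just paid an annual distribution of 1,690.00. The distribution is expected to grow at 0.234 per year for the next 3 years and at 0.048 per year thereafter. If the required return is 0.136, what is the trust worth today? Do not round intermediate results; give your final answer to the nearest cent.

D_1 = 2085.46000
D_2 = 2573.45764
D_3 = 3175.64673
Terminal value at year 3: TV = D_3×(1+g_2)/(r−g_2) = 3328.07777/0.088 = 37819.06558
P_0 = D_1/(1+r)^1 + D_2/(1+r)^2 + D_3/(1+r)^3 + TV/(1+r)^3
    = 1835.79225 + 1994.16166 + 2166.19321 + 25797.39183 = 31793.53894

31793.54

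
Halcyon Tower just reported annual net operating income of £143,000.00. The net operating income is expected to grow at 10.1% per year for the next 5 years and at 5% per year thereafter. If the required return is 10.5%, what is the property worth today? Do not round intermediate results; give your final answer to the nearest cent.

D_1 = 157443.00000
D_2 = 173344.74300
D_3 = 190852.56204
D_4 = 210128.67081
D_5 = 231351.66656
Terminal value at year 5: TV = D_5×(1+g_2)/(r−g_2) = 242919.24989/0.055 = 4416713.63435
P_0 = D_1/(1+r)^1 + D_2/(1+r)^2 + D_3/(1+r)^3 + D_4/(1+r)^4 + D_5/(1+r)^5 + TV/(1+r)^5
    = 142482.35294 + 141966.57972 + 141452.67355 + 140940.62767 + 140430.43535 + 2680944.67491 = 3388217.34414

£3388217.34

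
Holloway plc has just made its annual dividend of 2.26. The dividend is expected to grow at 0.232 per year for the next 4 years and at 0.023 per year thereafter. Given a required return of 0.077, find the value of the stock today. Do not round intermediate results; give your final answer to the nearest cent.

D_1 = 2.78432
D_2 = 3.43028
D_3 = 4.22611
D_4 = 5.20656
Terminal value at year 4: TV = D_4×(1+g_2)/(r−g_2) = 5.32632/0.054 = 98.63548
P_0 = D_1/(1+r)^1 + D_2/(1+r)^2 + D_3/(1+r)^3 + D_4/(1+r)^4 + TV/(1+r)^4
    = 2.58526 + 2.95732 + 3.38293 + 3.86980 + 73.31120 = 86.10651

86.11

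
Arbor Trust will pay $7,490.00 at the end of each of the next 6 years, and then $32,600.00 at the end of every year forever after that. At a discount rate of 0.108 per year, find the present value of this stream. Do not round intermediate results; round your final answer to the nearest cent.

$195008.19

PV of 6-year annuity: $7,490.00 × [1 − (1+0.108)^−6] / 0.108 = 31870.13290
Perpetuity value at year 6: $32,600.00 / 0.108 = 301851.85185
PV of perpetuity: 301851.85185 / (1+0.108)^6 = 163138.05578
Total PV = 31870.13290 + 163138.05578 = 195008.18868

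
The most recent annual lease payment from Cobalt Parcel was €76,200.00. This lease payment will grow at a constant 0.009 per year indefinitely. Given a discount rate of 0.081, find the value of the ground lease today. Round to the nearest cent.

D₁ = D₀ × (1 + g) = €76,200.00 × 1.009 = €76,885.8000
Growing perpetuity: P = D₁ / (r − g) = €76,885.8000 / (0.081 − 0.009) = €1,067,858.33

€1067858.33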